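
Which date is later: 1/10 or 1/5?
1/10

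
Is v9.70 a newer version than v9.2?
Yes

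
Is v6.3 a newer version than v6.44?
No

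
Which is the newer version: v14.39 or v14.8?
v14.39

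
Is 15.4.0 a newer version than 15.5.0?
No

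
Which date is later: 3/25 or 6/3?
6/3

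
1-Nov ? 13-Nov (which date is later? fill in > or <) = <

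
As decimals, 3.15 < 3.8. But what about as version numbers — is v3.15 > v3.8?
True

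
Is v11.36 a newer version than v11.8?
Yes. Version numbers are compared segment by segment as integers, not as decimals: minor version 36 > 8, so v11.36 > v11.8 (even though the decimal 11.36 < 11.8).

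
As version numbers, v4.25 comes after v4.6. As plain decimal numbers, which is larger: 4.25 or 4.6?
4.6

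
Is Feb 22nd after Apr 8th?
No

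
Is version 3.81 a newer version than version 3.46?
Yes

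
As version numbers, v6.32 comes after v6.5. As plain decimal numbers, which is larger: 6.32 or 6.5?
6.5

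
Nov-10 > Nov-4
True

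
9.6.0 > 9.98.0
False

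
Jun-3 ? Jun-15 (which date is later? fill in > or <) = <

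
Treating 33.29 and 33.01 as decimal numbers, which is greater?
33.29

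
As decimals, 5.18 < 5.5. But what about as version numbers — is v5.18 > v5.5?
True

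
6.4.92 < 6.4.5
False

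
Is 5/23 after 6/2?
No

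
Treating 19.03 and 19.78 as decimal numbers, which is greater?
19.78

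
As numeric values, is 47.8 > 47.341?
True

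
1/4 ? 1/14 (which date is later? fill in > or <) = <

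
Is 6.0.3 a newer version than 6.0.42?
No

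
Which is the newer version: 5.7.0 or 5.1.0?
5.7.0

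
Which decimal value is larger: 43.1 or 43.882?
43.882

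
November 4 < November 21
True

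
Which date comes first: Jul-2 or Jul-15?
Jul-2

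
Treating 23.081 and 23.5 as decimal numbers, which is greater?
23.5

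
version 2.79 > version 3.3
False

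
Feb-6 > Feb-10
False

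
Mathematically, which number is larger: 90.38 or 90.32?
90.38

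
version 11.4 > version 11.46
False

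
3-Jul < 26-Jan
False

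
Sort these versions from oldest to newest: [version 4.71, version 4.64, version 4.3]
[version 4.3, version 4.64, version 4.71]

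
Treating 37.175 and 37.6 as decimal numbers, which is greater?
37.6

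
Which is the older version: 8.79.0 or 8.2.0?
8.2.0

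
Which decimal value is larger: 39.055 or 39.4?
39.4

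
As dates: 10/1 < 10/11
True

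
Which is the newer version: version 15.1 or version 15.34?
version 15.34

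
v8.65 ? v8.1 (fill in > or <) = >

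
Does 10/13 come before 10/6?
No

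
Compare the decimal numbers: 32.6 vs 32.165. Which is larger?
32.6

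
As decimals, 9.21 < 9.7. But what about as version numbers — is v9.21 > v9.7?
True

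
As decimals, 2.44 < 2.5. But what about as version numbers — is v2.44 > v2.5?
True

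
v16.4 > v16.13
False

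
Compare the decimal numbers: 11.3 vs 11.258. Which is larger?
11.3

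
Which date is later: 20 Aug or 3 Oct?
3 Oct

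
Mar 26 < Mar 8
False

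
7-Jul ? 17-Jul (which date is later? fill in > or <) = <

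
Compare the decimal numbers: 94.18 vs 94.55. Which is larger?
94.55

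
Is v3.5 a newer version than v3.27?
No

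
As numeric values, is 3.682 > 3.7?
False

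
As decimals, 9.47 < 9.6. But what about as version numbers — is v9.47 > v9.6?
True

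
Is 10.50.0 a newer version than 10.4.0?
Yes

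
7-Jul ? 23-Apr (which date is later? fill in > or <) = >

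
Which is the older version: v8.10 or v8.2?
v8.2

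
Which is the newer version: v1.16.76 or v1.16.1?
v1.16.76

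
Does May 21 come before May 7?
No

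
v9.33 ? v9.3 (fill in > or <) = >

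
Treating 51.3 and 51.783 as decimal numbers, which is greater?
51.783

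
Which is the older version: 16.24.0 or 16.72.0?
16.24.0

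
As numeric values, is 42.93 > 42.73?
True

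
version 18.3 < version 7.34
False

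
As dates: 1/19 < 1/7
False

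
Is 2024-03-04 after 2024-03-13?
No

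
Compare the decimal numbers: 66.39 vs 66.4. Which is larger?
66.4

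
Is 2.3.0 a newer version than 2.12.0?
No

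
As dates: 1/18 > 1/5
True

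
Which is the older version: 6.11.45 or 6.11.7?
6.11.7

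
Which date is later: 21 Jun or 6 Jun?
21 Jun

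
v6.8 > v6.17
False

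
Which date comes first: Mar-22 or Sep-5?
Mar-22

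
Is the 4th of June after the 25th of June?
No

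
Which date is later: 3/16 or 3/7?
3/16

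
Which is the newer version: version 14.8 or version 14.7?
version 14.8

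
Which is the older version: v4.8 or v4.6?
v4.6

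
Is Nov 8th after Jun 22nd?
Yes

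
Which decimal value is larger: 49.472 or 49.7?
49.7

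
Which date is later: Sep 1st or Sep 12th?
Sep 12th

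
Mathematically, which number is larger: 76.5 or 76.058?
76.5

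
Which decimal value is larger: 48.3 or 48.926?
48.926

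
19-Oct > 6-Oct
True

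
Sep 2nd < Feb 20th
False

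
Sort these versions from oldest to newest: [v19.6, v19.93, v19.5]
[v19.5, v19.6, v19.93]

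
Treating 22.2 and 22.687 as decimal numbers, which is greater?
22.687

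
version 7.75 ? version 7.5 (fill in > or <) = >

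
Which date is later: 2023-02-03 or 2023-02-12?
2023-02-12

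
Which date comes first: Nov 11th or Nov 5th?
Nov 5th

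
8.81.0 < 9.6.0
True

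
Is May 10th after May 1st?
Yes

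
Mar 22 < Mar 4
False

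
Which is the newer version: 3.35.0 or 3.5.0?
3.35.0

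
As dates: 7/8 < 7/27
True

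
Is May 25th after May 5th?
Yes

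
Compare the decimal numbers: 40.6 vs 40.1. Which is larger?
40.6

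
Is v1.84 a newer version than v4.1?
No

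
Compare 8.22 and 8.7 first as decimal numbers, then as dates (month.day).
As decimals: 8.22 < 8.7. As dates: 8/22 is later than 8/7 (day 22 > day 7).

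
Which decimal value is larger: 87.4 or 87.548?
87.548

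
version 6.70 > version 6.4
True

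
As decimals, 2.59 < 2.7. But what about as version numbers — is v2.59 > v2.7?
True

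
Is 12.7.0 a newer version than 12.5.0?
Yes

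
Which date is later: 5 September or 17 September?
17 September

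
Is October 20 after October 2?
Yes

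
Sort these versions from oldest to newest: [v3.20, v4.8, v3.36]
[v3.20, v3.36, v4.8]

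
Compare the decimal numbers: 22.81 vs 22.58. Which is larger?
22.81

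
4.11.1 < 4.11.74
True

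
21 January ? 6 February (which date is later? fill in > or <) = <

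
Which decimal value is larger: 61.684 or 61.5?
61.684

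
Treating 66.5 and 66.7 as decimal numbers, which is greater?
66.7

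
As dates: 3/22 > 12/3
False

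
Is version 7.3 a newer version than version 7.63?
No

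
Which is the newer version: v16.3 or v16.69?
v16.69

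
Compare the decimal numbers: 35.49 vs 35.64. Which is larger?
35.64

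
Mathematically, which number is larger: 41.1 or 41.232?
41.232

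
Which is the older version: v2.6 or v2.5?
v2.5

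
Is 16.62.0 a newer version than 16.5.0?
Yes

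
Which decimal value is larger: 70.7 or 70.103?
70.7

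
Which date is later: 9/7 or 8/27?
9/7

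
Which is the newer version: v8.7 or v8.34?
v8.34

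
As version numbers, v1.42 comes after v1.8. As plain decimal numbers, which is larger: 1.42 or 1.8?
1.8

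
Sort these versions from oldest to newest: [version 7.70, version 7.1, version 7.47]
[version 7.1, version 7.47, version 7.70]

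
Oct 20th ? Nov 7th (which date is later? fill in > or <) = <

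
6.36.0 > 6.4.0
True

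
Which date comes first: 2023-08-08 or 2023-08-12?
2023-08-08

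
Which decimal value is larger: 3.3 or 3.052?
3.3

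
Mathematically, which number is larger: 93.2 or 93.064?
93.2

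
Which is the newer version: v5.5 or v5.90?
v5.90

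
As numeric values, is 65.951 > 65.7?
True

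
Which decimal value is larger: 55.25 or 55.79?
55.79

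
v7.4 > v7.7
False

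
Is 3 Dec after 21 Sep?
Yes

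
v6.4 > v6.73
False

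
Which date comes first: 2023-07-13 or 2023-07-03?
2023-07-03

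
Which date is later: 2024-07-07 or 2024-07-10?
2024-07-10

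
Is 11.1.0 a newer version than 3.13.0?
Yes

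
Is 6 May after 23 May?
No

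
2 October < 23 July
False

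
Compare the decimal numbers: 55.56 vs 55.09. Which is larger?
55.56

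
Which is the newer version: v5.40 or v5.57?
v5.57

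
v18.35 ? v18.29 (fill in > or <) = >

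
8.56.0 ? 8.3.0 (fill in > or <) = >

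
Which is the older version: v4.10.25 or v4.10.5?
v4.10.5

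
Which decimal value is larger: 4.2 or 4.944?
4.944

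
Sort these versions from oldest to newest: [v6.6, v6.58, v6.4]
[v6.4, v6.6, v6.58]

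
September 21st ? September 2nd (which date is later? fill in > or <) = >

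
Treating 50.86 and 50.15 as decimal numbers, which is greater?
50.86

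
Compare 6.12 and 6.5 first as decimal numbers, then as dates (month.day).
As decimals: 6.12 < 6.5. As dates: 6/12 is later than 6/5 (day 12 > day 5).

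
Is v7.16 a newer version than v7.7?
Yes. Version numbers are compared segment by segment as integers, not as decimals: minor version 16 > 7, so v7.16 > v7.7 (even though the decimal 7.16 < 7.7).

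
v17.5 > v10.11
True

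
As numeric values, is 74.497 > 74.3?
True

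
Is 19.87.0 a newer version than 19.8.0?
Yes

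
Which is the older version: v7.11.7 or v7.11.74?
v7.11.7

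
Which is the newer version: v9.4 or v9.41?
v9.41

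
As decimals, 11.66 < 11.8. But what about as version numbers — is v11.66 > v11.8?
True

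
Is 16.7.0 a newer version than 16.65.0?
No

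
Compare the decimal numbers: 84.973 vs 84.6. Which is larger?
84.973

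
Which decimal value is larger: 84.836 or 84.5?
84.836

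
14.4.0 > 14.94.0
False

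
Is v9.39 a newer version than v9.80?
No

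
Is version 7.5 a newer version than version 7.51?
No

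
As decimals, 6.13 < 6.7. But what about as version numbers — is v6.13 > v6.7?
True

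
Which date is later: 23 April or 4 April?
23 April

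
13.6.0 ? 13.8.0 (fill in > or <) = <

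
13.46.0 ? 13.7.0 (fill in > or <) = >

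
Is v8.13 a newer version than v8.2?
Yes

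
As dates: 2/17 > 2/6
True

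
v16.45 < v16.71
True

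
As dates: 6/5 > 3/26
True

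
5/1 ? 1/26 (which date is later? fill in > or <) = >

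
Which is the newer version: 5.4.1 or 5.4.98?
5.4.98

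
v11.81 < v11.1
False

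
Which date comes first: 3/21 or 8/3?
3/21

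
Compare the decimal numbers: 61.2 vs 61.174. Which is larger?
61.2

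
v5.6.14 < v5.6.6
False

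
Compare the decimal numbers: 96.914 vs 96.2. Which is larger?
96.914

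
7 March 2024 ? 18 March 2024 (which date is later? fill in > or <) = <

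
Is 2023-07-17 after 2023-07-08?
Yes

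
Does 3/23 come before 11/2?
Yes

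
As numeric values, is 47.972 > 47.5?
True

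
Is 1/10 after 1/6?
Yes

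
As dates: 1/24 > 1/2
True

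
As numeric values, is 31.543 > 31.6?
False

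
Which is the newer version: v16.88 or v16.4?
v16.88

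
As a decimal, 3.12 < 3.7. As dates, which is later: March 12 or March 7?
March 12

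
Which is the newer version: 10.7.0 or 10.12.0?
10.12.0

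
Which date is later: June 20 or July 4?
July 4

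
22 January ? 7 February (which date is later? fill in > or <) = <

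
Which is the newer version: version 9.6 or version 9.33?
version 9.33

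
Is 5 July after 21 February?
Yes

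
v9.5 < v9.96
True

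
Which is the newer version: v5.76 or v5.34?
v5.76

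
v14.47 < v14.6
False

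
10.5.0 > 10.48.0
False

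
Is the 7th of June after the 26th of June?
No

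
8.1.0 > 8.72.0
False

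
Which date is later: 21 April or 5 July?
5 July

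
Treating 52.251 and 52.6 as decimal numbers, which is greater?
52.6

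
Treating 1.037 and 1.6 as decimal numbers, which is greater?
1.6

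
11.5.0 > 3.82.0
True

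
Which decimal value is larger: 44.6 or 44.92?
44.92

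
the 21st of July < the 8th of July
False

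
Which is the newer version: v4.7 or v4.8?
v4.8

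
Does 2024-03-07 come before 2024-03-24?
Yes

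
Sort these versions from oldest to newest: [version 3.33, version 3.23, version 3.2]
[version 3.2, version 3.23, version 3.33]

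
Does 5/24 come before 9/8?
Yes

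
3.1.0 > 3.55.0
False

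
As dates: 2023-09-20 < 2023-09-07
False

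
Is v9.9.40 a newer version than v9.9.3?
Yes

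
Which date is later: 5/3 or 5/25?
5/25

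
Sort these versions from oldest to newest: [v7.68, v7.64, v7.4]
[v7.4, v7.64, v7.68]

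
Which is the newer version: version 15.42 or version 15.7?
version 15.42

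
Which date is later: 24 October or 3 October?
24 October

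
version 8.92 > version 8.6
True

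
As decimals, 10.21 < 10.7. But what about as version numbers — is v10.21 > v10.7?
True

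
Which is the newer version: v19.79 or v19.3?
v19.79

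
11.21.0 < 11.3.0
False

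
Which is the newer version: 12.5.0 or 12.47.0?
12.47.0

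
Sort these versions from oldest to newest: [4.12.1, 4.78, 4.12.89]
[4.12.1, 4.12.89, 4.78]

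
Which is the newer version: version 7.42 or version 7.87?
version 7.87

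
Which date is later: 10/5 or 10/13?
10/13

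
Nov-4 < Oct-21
False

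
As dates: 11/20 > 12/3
False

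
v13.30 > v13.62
False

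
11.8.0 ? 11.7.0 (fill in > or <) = >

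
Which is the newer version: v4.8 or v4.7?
v4.8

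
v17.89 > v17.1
True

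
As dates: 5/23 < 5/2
False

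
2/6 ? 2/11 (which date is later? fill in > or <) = <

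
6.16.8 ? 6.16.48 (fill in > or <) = <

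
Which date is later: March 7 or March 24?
March 24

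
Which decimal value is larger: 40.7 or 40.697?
40.7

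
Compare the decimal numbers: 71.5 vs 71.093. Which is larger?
71.5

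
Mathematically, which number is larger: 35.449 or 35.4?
35.449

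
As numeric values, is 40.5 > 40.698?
False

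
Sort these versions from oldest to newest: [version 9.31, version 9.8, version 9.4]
[version 9.4, version 9.8, version 9.31]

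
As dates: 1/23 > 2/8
False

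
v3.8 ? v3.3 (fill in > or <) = >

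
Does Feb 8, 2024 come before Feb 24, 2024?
Yes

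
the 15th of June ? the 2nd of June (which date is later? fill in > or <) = >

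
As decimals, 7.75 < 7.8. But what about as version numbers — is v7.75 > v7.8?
True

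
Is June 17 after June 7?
Yes. Day 17 comes after day 7 in June — this is a date comparison, not a decimal one (the decimal 6.17 would be smaller than 6.7).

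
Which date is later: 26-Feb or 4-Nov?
4-Nov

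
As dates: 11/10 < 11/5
False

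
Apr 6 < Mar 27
False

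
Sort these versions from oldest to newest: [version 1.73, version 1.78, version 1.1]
[version 1.1, version 1.73, version 1.78]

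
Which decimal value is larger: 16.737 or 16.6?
16.737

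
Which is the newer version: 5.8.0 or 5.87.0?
5.87.0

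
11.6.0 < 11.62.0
True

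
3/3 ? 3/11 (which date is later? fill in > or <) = <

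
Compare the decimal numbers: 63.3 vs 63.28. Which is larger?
63.3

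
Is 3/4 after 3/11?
No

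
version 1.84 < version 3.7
True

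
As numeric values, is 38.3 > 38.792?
False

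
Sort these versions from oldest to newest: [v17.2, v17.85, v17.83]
[v17.2, v17.83, v17.85]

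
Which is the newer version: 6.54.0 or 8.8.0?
8.8.0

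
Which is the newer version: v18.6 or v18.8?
v18.8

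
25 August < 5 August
False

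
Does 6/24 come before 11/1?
Yes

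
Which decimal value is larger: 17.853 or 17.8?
17.853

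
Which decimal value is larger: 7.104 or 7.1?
7.104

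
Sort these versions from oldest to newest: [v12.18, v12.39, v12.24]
[v12.18, v12.24, v12.39]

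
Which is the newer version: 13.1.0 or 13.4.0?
13.4.0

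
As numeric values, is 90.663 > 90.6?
True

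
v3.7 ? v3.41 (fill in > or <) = <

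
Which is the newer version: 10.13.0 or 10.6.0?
10.13.0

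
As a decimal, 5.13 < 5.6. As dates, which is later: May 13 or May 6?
May 13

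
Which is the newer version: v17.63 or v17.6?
v17.63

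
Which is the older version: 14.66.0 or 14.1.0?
14.1.0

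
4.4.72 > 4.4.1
True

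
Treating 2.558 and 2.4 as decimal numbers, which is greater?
2.558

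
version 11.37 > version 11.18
True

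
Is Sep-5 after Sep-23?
No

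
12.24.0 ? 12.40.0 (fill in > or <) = <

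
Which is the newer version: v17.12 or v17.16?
v17.16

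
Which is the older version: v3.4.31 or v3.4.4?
v3.4.4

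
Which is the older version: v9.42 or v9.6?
v9.6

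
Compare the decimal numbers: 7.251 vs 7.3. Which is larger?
7.3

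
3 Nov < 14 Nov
True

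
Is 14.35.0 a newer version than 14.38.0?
No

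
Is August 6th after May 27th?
Yes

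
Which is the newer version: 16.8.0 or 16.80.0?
16.80.0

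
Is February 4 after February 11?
No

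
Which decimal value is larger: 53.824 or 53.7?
53.824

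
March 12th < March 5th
False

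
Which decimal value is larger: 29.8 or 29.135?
29.8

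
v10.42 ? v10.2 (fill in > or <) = >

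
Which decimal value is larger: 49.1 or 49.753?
49.753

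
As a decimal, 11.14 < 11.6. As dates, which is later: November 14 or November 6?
November 14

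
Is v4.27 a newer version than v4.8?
Yes. Version numbers are compared segment by segment as integers, not as decimals: minor version 27 > 8, so v4.27 > v4.8 (even though the decimal 4.27 < 4.8).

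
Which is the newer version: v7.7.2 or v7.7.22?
v7.7.22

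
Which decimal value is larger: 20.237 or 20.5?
20.5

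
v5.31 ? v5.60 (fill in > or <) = <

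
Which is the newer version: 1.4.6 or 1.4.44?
1.4.44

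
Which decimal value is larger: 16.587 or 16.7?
16.7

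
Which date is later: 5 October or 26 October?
26 October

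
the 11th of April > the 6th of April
True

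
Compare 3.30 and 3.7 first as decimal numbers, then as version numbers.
As decimals: 3.30 < 3.7. As versions: v3.30 > v3.7 (minor version 30 > 7).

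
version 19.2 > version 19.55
False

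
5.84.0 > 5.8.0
True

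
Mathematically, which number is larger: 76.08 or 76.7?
76.7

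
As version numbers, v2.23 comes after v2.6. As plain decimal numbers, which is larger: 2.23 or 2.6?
2.6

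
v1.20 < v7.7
True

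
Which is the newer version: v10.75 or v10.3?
v10.75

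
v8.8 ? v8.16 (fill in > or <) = <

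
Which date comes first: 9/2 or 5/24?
5/24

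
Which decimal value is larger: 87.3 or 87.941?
87.941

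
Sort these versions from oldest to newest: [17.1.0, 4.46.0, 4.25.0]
[4.25.0, 4.46.0, 17.1.0]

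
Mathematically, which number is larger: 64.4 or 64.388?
64.4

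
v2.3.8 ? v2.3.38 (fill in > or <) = <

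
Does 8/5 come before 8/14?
Yes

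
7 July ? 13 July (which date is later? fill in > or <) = <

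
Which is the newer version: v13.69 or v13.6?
v13.69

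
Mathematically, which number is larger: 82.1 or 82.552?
82.552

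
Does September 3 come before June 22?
No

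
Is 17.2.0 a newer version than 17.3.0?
No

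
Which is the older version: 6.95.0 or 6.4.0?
6.4.0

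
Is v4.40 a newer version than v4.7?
Yes. Version numbers are compared segment by segment as integers, not as decimals: minor version 40 > 7, so v4.40 > v4.7 (even though the decimal 4.40 < 4.7).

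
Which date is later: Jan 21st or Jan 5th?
Jan 21st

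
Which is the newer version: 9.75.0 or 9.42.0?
9.75.0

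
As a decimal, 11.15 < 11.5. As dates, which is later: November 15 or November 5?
November 15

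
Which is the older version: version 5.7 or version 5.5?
version 5.5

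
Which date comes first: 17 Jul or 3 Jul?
3 Jul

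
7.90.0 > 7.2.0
True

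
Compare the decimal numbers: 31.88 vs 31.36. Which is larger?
31.88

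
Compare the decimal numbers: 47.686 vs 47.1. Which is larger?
47.686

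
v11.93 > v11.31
True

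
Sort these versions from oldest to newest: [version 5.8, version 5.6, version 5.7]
[version 5.6, version 5.7, version 5.8]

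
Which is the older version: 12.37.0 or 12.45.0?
12.37.0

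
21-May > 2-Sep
False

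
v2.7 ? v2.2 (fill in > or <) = >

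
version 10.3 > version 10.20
False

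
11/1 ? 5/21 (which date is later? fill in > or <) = >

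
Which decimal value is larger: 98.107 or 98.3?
98.3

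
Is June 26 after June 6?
Yes. Day 26 comes after day 6 in June — this is a date comparison, not a decimal one (the decimal 6.26 would be smaller than 6.6).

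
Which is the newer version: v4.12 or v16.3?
v16.3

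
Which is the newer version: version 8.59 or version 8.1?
version 8.59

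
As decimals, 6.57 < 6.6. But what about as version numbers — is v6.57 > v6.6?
True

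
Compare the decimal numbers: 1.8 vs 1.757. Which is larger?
1.8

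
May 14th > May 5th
True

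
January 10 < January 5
False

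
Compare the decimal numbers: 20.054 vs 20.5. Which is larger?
20.5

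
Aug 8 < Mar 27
False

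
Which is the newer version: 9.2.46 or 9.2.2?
9.2.46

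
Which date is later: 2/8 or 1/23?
2/8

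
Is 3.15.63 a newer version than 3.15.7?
Yes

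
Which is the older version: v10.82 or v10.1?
v10.1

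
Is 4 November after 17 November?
No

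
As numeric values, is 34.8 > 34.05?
True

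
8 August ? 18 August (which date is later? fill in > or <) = <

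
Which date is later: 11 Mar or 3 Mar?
11 Mar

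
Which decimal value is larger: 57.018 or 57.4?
57.4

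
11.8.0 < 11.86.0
True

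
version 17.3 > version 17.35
False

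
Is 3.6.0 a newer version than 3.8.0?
No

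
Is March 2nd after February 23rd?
Yes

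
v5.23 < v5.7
False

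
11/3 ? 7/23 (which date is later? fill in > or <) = >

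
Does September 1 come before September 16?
Yes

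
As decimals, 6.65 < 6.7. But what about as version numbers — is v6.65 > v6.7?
True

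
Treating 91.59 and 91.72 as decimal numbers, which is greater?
91.72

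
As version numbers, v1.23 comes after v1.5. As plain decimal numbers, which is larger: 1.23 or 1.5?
1.5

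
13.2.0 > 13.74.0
False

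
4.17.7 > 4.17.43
False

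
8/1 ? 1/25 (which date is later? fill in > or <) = >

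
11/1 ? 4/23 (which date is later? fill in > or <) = >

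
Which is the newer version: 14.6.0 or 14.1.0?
14.6.0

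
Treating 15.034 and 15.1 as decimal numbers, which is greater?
15.1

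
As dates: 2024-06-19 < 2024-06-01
False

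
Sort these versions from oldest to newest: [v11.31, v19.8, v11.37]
[v11.31, v11.37, v19.8]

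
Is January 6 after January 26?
No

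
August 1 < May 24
False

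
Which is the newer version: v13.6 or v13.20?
v13.20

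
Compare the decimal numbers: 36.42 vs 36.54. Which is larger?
36.54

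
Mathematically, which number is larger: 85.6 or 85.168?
85.6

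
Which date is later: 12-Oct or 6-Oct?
12-Oct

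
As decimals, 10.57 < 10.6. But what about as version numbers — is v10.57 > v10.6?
True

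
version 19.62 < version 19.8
False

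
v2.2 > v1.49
True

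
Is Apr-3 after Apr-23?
No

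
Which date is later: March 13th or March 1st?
March 13th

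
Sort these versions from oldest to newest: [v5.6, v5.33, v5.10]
[v5.6, v5.10, v5.33]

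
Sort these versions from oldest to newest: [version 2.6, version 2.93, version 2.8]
[version 2.6, version 2.8, version 2.93]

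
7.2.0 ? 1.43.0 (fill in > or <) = >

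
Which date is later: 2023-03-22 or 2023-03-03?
2023-03-22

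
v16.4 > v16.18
False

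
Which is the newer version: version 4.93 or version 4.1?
version 4.93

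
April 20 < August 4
True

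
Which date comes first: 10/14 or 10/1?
10/1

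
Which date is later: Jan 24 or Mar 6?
Mar 6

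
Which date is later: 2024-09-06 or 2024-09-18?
2024-09-18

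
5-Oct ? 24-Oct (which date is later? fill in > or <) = <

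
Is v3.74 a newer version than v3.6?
Yes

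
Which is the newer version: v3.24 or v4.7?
v4.7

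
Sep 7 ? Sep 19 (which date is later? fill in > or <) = <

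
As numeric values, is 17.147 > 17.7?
False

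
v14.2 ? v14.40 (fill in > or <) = <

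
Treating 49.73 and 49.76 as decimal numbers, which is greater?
49.76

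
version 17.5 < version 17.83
True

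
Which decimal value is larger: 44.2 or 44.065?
44.2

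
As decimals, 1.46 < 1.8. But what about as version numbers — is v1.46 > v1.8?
True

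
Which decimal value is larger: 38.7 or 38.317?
38.7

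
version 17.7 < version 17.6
False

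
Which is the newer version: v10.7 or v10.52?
v10.52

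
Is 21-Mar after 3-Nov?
No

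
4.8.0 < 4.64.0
True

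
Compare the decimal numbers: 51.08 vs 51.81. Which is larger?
51.81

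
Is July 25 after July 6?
Yes. Day 25 comes after day 6 in July — this is a date comparison, not a decimal one (the decimal 7.25 would be smaller than 7.6).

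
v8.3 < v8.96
True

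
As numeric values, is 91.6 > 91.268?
True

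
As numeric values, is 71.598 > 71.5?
True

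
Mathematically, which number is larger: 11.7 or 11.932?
11.932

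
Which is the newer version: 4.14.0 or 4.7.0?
4.14.0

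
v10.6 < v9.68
False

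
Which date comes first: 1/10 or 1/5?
1/5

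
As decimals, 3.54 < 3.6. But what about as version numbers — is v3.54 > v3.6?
True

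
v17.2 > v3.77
True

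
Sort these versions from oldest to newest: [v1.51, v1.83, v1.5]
[v1.5, v1.51, v1.83]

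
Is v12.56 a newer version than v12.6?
Yes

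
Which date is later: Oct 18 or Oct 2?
Oct 18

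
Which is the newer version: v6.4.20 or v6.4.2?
v6.4.20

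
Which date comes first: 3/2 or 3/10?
3/2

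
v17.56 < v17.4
False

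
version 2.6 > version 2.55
False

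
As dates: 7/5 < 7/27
True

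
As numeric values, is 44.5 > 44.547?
False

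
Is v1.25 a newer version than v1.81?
No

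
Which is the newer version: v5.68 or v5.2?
v5.68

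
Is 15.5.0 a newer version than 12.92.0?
Yes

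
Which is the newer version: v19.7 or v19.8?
v19.8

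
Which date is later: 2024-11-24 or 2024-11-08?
2024-11-24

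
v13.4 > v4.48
True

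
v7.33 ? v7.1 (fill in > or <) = >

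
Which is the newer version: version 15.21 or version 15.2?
version 15.21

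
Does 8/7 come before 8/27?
Yes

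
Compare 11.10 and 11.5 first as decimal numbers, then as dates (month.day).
As decimals: 11.10 < 11.5. As dates: 11/10 is later than 11/5 (day 10 > day 5).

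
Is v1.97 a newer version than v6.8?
No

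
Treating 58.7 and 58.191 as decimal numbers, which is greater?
58.7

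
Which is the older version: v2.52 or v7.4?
v2.52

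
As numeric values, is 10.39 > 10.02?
True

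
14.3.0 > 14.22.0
False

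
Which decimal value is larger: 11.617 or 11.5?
11.617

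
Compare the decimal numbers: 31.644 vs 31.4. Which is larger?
31.644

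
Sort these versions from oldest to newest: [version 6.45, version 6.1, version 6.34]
[version 6.1, version 6.34, version 6.45]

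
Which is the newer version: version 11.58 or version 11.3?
version 11.58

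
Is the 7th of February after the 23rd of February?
No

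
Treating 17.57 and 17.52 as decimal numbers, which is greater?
17.57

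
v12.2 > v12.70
False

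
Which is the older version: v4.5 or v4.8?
v4.5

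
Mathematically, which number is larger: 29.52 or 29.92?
29.92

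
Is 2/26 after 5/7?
No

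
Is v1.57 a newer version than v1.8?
Yes. Version numbers are compared segment by segment as integers, not as decimals: minor version 57 > 8, so v1.57 > v1.8 (even though the decimal 1.57 < 1.8).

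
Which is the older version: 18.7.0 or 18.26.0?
18.7.0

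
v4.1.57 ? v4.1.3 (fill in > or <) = >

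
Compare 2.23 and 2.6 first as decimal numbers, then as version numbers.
As decimals: 2.23 < 2.6. As versions: v2.23 > v2.6 (minor version 23 > 6).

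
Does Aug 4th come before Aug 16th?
Yes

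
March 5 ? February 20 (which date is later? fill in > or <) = >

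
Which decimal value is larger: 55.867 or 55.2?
55.867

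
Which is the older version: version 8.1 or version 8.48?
version 8.1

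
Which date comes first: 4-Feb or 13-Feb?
4-Feb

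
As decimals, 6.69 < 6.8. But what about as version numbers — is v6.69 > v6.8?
True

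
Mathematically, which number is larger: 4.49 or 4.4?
4.49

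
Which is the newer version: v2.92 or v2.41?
v2.92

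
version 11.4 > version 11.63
False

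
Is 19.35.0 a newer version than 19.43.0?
No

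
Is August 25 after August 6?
Yes. Day 25 comes after day 6 in August — this is a date comparison, not a decimal one (the decimal 8.25 would be smaller than 8.6).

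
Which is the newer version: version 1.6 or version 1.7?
version 1.7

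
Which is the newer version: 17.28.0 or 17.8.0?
17.28.0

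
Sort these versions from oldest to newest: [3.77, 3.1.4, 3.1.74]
[3.1.4, 3.1.74, 3.77]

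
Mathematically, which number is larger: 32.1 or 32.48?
32.48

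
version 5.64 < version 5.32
False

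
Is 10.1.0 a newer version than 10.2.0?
No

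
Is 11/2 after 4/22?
Yes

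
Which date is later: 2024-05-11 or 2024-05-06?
2024-05-11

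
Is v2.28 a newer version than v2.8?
Yes. Version numbers are compared segment by segment as integers, not as decimals: minor version 28 > 8, so v2.28 > v2.8 (even though the decimal 2.28 < 2.8).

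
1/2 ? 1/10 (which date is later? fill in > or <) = <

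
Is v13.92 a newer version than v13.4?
Yes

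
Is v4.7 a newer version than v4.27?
No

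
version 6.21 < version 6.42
True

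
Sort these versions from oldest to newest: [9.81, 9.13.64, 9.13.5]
[9.13.5, 9.13.64, 9.81]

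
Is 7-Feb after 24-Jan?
Yes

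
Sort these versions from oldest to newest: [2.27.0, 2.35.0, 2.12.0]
[2.12.0, 2.27.0, 2.35.0]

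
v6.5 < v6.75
True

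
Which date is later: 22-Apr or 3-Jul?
3-Jul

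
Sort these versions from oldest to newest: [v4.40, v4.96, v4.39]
[v4.39, v4.40, v4.96]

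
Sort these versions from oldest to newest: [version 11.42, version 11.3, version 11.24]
[version 11.3, version 11.24, version 11.42]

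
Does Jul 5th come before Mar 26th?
No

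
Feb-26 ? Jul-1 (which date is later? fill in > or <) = <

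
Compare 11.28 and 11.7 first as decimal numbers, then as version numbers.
As decimals: 11.28 < 11.7. As versions: v11.28 > v11.7 (minor version 28 > 7).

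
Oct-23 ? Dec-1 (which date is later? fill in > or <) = <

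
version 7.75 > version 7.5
True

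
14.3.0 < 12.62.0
False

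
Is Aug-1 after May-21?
Yes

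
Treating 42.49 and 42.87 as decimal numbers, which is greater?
42.87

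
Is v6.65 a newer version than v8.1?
No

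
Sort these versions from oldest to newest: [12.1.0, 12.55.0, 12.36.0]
[12.1.0, 12.36.0, 12.55.0]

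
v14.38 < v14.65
True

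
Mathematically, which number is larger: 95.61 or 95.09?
95.61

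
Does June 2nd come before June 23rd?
Yes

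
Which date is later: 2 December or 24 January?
2 December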